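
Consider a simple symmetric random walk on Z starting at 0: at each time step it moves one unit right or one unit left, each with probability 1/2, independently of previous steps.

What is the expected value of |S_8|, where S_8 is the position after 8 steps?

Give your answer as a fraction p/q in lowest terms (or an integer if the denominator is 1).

S_8 takes values m ≡ 0 (mod 2) with |m| ≤ 8; P(S_8=m) = C(8,(8+m)/2)/2^8.
Total paths: 2^8 = 256
Distribution: P(S=-8)=1/256, P(S=-6)=8/256, P(S=-4)=28/256, P(S=-2)=56/256, P(S=0)=70/256, P(S=2)=56/256, P(S=4)=28/256, P(S=6)=8/256, P(S=8)=1/256
E[|S_8|] = Σ_m |m|·P(S_8=m) = 560/256 = 35/16

Answer: 35/16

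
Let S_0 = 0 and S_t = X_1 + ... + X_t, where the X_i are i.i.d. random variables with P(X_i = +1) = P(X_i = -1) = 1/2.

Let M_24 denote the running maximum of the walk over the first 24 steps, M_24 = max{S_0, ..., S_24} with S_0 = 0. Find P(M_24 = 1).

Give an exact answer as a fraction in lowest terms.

Let M_24 = max(S_0,...,S_24). Use the reflection principle: for j ≥ 1, #{paths with M_24 ≥ j} = #{S_24 ≥ j} + #{S_24 ≥ j+1}.
By reflection, #{M_24 ≥ 1} = #{S_24 ≥ 1} + #{S_24 ≥ 2} = 7036530 + 7036530 = 14073060.
#{M_24 ≥ 2} = #{S_24 ≥ 2} + #{S_24 ≥ 3} = 7036530 + 4540386 = 11576916.
#{M_24 = 1} = 14073060 - 11576916 = 2496144.
P(M_24 = 1) = 2496144/16777216 = 156009/1048576

Answer: 156009/1048576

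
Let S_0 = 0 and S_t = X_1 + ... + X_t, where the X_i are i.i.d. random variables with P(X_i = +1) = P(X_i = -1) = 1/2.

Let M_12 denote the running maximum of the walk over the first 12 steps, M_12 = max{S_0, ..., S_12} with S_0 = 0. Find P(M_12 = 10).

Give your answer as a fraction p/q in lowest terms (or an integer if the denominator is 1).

Answer: 3/1024

Derivation:
Let M_12 = max(S_0,...,S_12). Use the reflection principle: for j ≥ 1, #{paths with M_12 ≥ j} = #{S_12 ≥ j} + #{S_12 ≥ j+1}.
By reflection, #{M_12 ≥ 10} = #{S_12 ≥ 10} + #{S_12 ≥ 11} = 13 + 1 = 14.
#{M_12 ≥ 11} = #{S_12 ≥ 11} + #{S_12 ≥ 12} = 1 + 1 = 2.
#{M_12 = 10} = 14 - 2 = 12.
P(M_12 = 10) = 12/4096 = 3/1024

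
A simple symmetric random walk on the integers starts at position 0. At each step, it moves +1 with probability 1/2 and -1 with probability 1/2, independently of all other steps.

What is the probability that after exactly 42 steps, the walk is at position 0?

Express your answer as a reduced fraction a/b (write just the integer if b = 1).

Answer: 67282234305/549755813888

Derivation:
To return to 0 after 42 steps: need exactly 21 steps of +1 and 21 of -1.
Favorable paths: C(42,21) = 538257874440
Total paths: 2^42 = 4398046511104
P = 538257874440/4398046511104 = 67282234305/549755813888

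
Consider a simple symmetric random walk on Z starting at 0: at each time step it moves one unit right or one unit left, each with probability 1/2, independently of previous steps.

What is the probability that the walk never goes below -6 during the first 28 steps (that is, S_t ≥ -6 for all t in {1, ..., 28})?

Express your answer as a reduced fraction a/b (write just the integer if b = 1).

Let f(t,s) = #length-t paths at position s with S_1..S_t all ≥ -6.
f(t,s) = f(t-1,s-1) + f(t-1,s+1) for s ≥ -6; f(t,s) = 0 for s < -6.
t=0: f(0,0)=1
t=1: f(1,-1)=1 f(1,1)=1
t=2: f(2,-2)=1 f(2,0)=2 f(2,2)=1
t=3: f(3,-3)=1 f(3,-1)=3 f(3,1)=3 f(3,3)=1
t=4: f(4,-4)=1 f(4,-2)=4 f(4,0)=6 f(4,2)=4 f(4,4)=1
t=5: f(5,-5)=1 f(5,-3)=5 f(5,-1)=10 f(5,1)=10 f(5,3)=5 f(5,5)=1
t=6: f(6,-6)=1 f(6,-4)=6 f(6,-2)=15 f(6,0)=20 f(6,2)=15 f(6,4)=6 f(6,6)=1
t=7: f(7,-5)=7 f(7,-3)=21 f(7,-1)=35 f(7,1)=35 f(7,3)=21 f(7,5)=7 f(7,7)=1
t=8: f(8,-6)=7 f(8,-4)=28 f(8,-2)=56 f(8,0)=70 f(8,2)=56 f(8,4)=28 f(8,6)=8 f(8,8)=1
t=9: f(9,-5)=35 f(9,-3)=84 f(9,-1)=126 f(9,1)=126 f(9,3)=84 f(9,5)=36 f(9,7)=9 f(9,9)=1
t=10: f(10,-6)=35 f(10,-4)=119 f(10,-2)=210 f(10,0)=252 f(10,2)=210 f(10,4)=120 f(10,6)=45 f(10,8)=10 f(10,10)=1
t=11: f(11,-5)=154 f(11,-3)=329 f(11,-1)=462 f(11,1)=462 f(11,3)=330 f(11,5)=165 f(11,7)=55 f(11,9)=11 f(11,11)=1
t=12: f(12,-6)=154 f(12,-4)=483 f(12,-2)=791 f(12,0)=924 f(12,2)=792 f(12,4)=495 f(12,6)=220 f(12,8)=66 f(12,10)=12 f(12,12)=1
t=13: f(13,-5)=637 f(13,-3)=1274 f(13,-1)=1715 f(13,1)=1716 f(13,3)=1287 f(13,5)=715 f(13,7)=286 f(13,9)=78 f(13,11)=13 f(13,13)=1
t=14: f(14,-6)=637 f(14,-4)=1911 f(14,-2)=2989 f(14,0)=3431 f(14,2)=3003 f(14,4)=2002 f(14,6)=1001 f(14,8)=364 f(14,10)=91 f(14,12)=14 f(14,14)=1
t=15: f(15,-5)=2548 f(15,-3)=4900 f(15,-1)=6420 f(15,1)=6434 f(15,3)=5005 f(15,5)=3003 f(15,7)=1365 f(15,9)=455 f(15,11)=105 f(15,13)=15 f(15,15)=1
t=16: f(16,-6)=2548 f(16,-4)=7448 f(16,-2)=11320 f(16,0)=12854 f(16,2)=11439 f(16,4)=8008 f(16,6)=4368 f(16,8)=1820 f(16,10)=560 f(16,12)=120 f(16,14)=16 f(16,16)=1
t=17: f(17,-5)=9996 f(17,-3)=18768 f(17,-1)=24174 f(17,1)=24293 f(17,3)=19447 f(17,5)=12376 f(17,7)=6188 f(17,9)=2380 f(17,11)=680 f(17,13)=136 f(17,15)=17 f(17,17)=1
t=18: f(18,-6)=9996 f(18,-4)=28764 f(18,-2)=42942 f(18,0)=48467 f(18,2)=43740 f(18,4)=31823 f(18,6)=18564 f(18,8)=8568 f(18,10)=3060 f(18,12)=816 f(18,14)=153 f(18,16)=18 f(18,18)=1
t=19: f(19,-5)=38760 f(19,-3)=71706 f(19,-1)=91409 f(19,1)=92207 f(19,3)=75563 f(19,5)=50387 f(19,7)=27132 f(19,9)=11628 f(19,11)=3876 f(19,13)=969 f(19,15)=171 f(19,17)=19 f(19,19)=1
t=20: f(20,-6)=38760 f(20,-4)=110466 f(20,-2)=163115 f(20,0)=183616 f(20,2)=167770 f(20,4)=125950 f(20,6)=77519 f(20,8)=38760 f(20,10)=15504 f(20,12)=4845 f(20,14)=1140 f(20,16)=190 f(20,18)=20 f(20,20)=1
t=21: f(21,-5)=149226 f(21,-3)=273581 f(21,-1)=346731 f(21,1)=351386 f(21,3)=293720 f(21,5)=203469 f(21,7)=116279 f(21,9)=54264 f(21,11)=20349 f(21,13)=5985 f(21,15)=1330 f(21,17)=210 f(21,19)=21 f(21,21)=1
t=22: f(22,-6)=149226 f(22,-4)=422807 f(22,-2)=620312 f(22,0)=698117 f(22,2)=645106 f(22,4)=497189 f(22,6)=319748 f(22,8)=170543 f(22,10)=74613 f(22,12)=26334 f(22,14)=7315 f(22,16)=1540 f(22,18)=231 f(22,20)=22 f(22,22)=1
t=23: f(23,-5)=572033 f(23,-3)=1043119 f(23,-1)=1318429 f(23,1)=1343223 f(23,3)=1142295 f(23,5)=816937 f(23,7)=490291 f(23,9)=245156 f(23,11)=100947 f(23,13)=33649 f(23,15)=8855 f(23,17)=1771 f(23,19)=253 f(23,21)=23 f(23,23)=1
t=24: f(24,-6)=572033 f(24,-4)=1615152 f(24,-2)=2361548 f(24,0)=2661652 f(24,2)=2485518 f(24,4)=1959232 f(24,6)=1307228 f(24,8)=735447 f(24,10)=346103 f(24,12)=134596 f(24,14)=42504 f(24,16)=10626 f(24,18)=2024 f(24,20)=276 f(24,22)=24 f(24,24)=1
t=25: f(25,-5)=2187185 f(25,-3)=3976700 f(25,-1)=5023200 f(25,1)=5147170 f(25,3)=4444750 f(25,5)=3266460 f(25,7)=2042675 f(25,9)=1081550 f(25,11)=480699 f(25,13)=177100 f(25,15)=53130 f(25,17)=12650 f(25,19)=2300 f(25,21)=300 f(25,23)=25 f(25,25)=1
t=26: f(26,-6)=2187185 f(26,-4)=6163885 f(26,-2)=8999900 f(26,0)=10170370 f(26,2)=9591920 f(26,4)=7711210 f(26,6)=5309135 f(26,8)=3124225 f(26,10)=1562249 f(26,12)=657799 f(26,14)=230230 f(26,16)=65780 f(26,18)=14950 f(26,20)=2600 f(26,22)=325 f(26,24)=26 f(26,26)=1
t=27: f(27,-5)=8351070 f(27,-3)=15163785 f(27,-1)=19170270 f(27,1)=19762290 f(27,3)=17303130 f(27,5)=13020345 f(27,7)=8433360 f(27,9)=4686474 f(27,11)=2220048 f(27,13)=888029 f(27,15)=296010 f(27,17)=80730 f(27,19)=17550 f(27,21)=2925 f(27,23)=351 f(27,25)=27 f(27,27)=1
t=28: f(28,-6)=8351070 f(28,-4)=23514855 f(28,-2)=34334055 f(28,0)=38932560 f(28,2)=37065420 f(28,4)=30323475 f(28,6)=21453705 f(28,8)=13119834 f(28,10)=6906522 f(28,12)=3108077 f(28,14)=1184039 f(28,16)=376740 f(28,18)=98280 f(28,20)=20475 f(28,22)=3276 f(28,24)=378 f(28,26)=28 f(28,28)=1
Σ_s f(28,s) = 218792790
P = 218792790/268435456 = 109396395/134217728

Answer: 109396395/134217728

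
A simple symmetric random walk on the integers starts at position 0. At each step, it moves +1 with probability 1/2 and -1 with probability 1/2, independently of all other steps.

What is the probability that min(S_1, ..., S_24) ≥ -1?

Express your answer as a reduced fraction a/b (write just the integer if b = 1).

Answer: 1300075/4194304

Derivation:
Let f(t,s) = #length-t paths at position s with S_1..S_t all ≥ -1.
f(t,s) = f(t-1,s-1) + f(t-1,s+1) for s ≥ -1; f(t,s) = 0 for s < -1.
t=0: f(0,0)=1
t=1: f(1,-1)=1 f(1,1)=1
t=2: f(2,0)=2 f(2,2)=1
t=3: f(3,-1)=2 f(3,1)=3 f(3,3)=1
t=4: f(4,0)=5 f(4,2)=4 f(4,4)=1
t=5: f(5,-1)=5 f(5,1)=9 f(5,3)=5 f(5,5)=1
t=6: f(6,0)=14 f(6,2)=14 f(6,4)=6 f(6,6)=1
t=7: f(7,-1)=14 f(7,1)=28 f(7,3)=20 f(7,5)=7 f(7,7)=1
t=8: f(8,0)=42 f(8,2)=48 f(8,4)=27 f(8,6)=8 f(8,8)=1
t=9: f(9,-1)=42 f(9,1)=90 f(9,3)=75 f(9,5)=35 f(9,7)=9 f(9,9)=1
t=10: f(10,0)=132 f(10,2)=165 f(10,4)=110 f(10,6)=44 f(10,8)=10 f(10,10)=1
t=11: f(11,-1)=132 f(11,1)=297 f(11,3)=275 f(11,5)=154 f(11,7)=54 f(11,9)=11 f(11,11)=1
t=12: f(12,0)=429 f(12,2)=572 f(12,4)=429 f(12,6)=208 f(12,8)=65 f(12,10)=12 f(12,12)=1
t=13: f(13,-1)=429 f(13,1)=1001 f(13,3)=1001 f(13,5)=637 f(13,7)=273 f(13,9)=77 f(13,11)=13 f(13,13)=1
t=14: f(14,0)=1430 f(14,2)=2002 f(14,4)=1638 f(14,6)=910 f(14,8)=350 f(14,10)=90 f(14,12)=14 f(14,14)=1
t=15: f(15,-1)=1430 f(15,1)=3432 f(15,3)=3640 f(15,5)=2548 f(15,7)=1260 f(15,9)=440 f(15,11)=104 f(15,13)=15 f(15,15)=1
t=16: f(16,0)=4862 f(16,2)=7072 f(16,4)=6188 f(16,6)=3808 f(16,8)=1700 f(16,10)=544 f(16,12)=119 f(16,14)=16 f(16,16)=1
t=17: f(17,-1)=4862 f(17,1)=11934 f(17,3)=13260 f(17,5)=9996 f(17,7)=5508 f(17,9)=2244 f(17,11)=663 f(17,13)=135 f(17,15)=17 f(17,17)=1
t=18: f(18,0)=16796 f(18,2)=25194 f(18,4)=23256 f(18,6)=15504 f(18,8)=7752 f(18,10)=2907 f(18,12)=798 f(18,14)=152 f(18,16)=18 f(18,18)=1
t=19: f(19,-1)=16796 f(19,1)=41990 f(19,3)=48450 f(19,5)=38760 f(19,7)=23256 f(19,9)=10659 f(19,11)=3705 f(19,13)=950 f(19,15)=170 f(19,17)=19 f(19,19)=1
t=20: f(20,0)=58786 f(20,2)=90440 f(20,4)=87210 f(20,6)=62016 f(20,8)=33915 f(20,10)=14364 f(20,12)=4655 f(20,14)=1120 f(20,16)=189 f(20,18)=20 f(20,20)=1
t=21: f(21,-1)=58786 f(21,1)=149226 f(21,3)=177650 f(21,5)=149226 f(21,7)=95931 f(21,9)=48279 f(21,11)=19019 f(21,13)=5775 f(21,15)=1309 f(21,17)=209 f(21,19)=21 f(21,21)=1
t=22: f(22,0)=208012 f(22,2)=326876 f(22,4)=326876 f(22,6)=245157 f(22,8)=144210 f(22,10)=67298 f(22,12)=24794 f(22,14)=7084 f(22,16)=1518 f(22,18)=230 f(22,20)=22 f(22,22)=1
t=23: f(23,-1)=208012 f(23,1)=534888 f(23,3)=653752 f(23,5)=572033 f(23,7)=389367 f(23,9)=211508 f(23,11)=92092 f(23,13)=31878 f(23,15)=8602 f(23,17)=1748 f(23,19)=252 f(23,21)=23 f(23,23)=1
t=24: f(24,0)=742900 f(24,2)=1188640 f(24,4)=1225785 f(24,6)=961400 f(24,8)=600875 f(24,10)=303600 f(24,12)=123970 f(24,14)=40480 f(24,16)=10350 f(24,18)=2000 f(24,20)=275 f(24,22)=24 f(24,24)=1
Σ_s f(24,s) = 5200300
P = 5200300/16777216 = 1300075/4194304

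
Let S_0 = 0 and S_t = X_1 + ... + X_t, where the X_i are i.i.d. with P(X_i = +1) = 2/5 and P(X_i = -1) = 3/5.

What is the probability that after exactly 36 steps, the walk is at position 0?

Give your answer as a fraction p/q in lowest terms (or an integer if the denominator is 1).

To be at 0 after 36 steps: need exactly 18 steps of +1 and 18 of -1.
Number of such sequences: C(36,18) = 9075135300
Each has probability (2/5)^18 · (3/5)^18 = 101559956668416/14551915228366851806640625
P = 9075135300 · 101559956668416/14551915228366851806640625 = 36866813913120497467392/582076609134674072265625

Answer: 36866813913120497467392/582076609134674072265625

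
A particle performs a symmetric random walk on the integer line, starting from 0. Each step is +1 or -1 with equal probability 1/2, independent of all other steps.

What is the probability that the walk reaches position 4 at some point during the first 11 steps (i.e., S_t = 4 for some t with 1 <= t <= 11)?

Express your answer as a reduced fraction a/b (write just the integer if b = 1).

Answer: 29/128

Derivation:
Count via complement. Let g(t,s) = #length-t paths at position s with S_1..S_t all ≠ 4.
g(t,s) = g(t-1,s-1) + g(t-1,s+1) for s ≠ 4; g(t,4) = 0.
t=0: g(0,0)=1
t=1: g(1,-1)=1 g(1,1)=1
t=2: g(2,-2)=1 g(2,0)=2 g(2,2)=1
t=3: g(3,-3)=1 g(3,-1)=3 g(3,1)=3 g(3,3)=1
t=4: g(4,-4)=1 g(4,-2)=4 g(4,0)=6 g(4,2)=4
t=5: g(5,-5)=1 g(5,-3)=5 g(5,-1)=10 g(5,1)=10 g(5,3)=4
t=6: g(6,-6)=1 g(6,-4)=6 g(6,-2)=15 g(6,0)=20 g(6,2)=14
t=7: g(7,-7)=1 g(7,-5)=7 g(7,-3)=21 g(7,-1)=35 g(7,1)=34 g(7,3)=14
t=8: g(8,-8)=1 g(8,-6)=8 g(8,-4)=28 g(8,-2)=56 g(8,0)=69 g(8,2)=48
t=9: g(9,-9)=1 g(9,-7)=9 g(9,-5)=36 g(9,-3)=84 g(9,-1)=125 g(9,1)=117 g(9,3)=48
t=10: g(10,-10)=1 g(10,-8)=10 g(10,-6)=45 g(10,-4)=120 g(10,-2)=209 g(10,0)=242 g(10,2)=165
t=11: g(11,-11)=1 g(11,-9)=11 g(11,-7)=55 g(11,-5)=165 g(11,-3)=329 g(11,-1)=451 g(11,1)=407 g(11,3)=165
Paths never hitting 4: Σ_s g(11,s) = 1584
Paths hitting 4: 2^11 - 1584 = 464
P = 464/2048 = 29/128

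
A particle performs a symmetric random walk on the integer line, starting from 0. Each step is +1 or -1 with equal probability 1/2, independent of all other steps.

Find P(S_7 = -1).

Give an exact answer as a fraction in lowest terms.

To reach position -1 after 7 steps: need 3 steps of +1 and 4 of -1.
Favorable paths: C(7,3) = 35
Total paths: 2^7 = 128
P = 35/128 = 35/128

Answer: 35/128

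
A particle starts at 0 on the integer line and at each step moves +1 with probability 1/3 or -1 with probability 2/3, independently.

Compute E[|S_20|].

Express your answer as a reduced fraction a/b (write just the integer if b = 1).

S_20 takes values m ≡ 0 (mod 2) with |m| ≤ 20; P(S_20=m) = C(20,(20+m)/2) · (1/3)^((20+m)/2) · (2/3)^((20-m)/2).
Distribution: P(S=-20)=1048576/3486784401, P(S=-18)=10485760/3486784401, P(S=-16)=49807360/3486784401, P(S=-14)=49807360/1162261467, P(S=-12)=105840640/1162261467, P(S=-10)=169345024/1162261467, P(S=-8)=211681280/1162261467, P(S=-6)=211681280/1162261467, P(S=-4)=171991040/1162261467, P(S=-2)=343982080/3486784401, P(S=0)=189190144/3486784401, P(S=2)=85995520/3486784401, P(S=4)=10749440/1162261467, P(S=6)=3307520/1162261467, P(S=8)=826880/1162261467, P(S=10)=165376/1162261467, P(S=12)=25840/1162261467, P(S=14)=3040/1162261467, P(S=16)=760/3486784401, P(S=18)=40/3486784401, P(S=20)=1/3486784401
E[|S_20|] = Σ_m |m|·P(S_20=m) = 24018023140/3486784401

Answer: 24018023140/3486784401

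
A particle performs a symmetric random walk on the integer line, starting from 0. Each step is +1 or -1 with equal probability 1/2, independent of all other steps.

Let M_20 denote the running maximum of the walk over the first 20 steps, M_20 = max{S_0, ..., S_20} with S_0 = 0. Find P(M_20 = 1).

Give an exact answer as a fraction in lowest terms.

Answer: 20995/131072

Derivation:
Let M_20 = max(S_0,...,S_20). Use the reflection principle: for j ≥ 1, #{paths with M_20 ≥ j} = #{S_20 ≥ j} + #{S_20 ≥ j+1}.
By reflection, #{M_20 ≥ 1} = #{S_20 ≥ 1} + #{S_20 ≥ 2} = 431910 + 431910 = 863820.
#{M_20 ≥ 2} = #{S_20 ≥ 2} + #{S_20 ≥ 3} = 431910 + 263950 = 695860.
#{M_20 = 1} = 863820 - 695860 = 167960.
P(M_20 = 1) = 167960/1048576 = 20995/131072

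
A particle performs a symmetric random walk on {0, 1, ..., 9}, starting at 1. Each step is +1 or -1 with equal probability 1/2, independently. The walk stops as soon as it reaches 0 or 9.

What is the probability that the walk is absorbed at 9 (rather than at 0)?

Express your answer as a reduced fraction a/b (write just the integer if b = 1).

Answer: 1/9

Derivation:
Symmetric walk (p = 1/2): the harmonic-function argument gives P(hit 9 before 0 | start at 1) = a/N.
P = 1/9 = 1/9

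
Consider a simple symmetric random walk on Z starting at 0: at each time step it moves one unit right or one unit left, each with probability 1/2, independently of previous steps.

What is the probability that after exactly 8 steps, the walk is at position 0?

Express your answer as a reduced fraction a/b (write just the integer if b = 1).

To return to 0 after 8 steps: need exactly 4 steps of +1 and 4 of -1.
Favorable paths: C(8,4) = 70
Total paths: 2^8 = 256
P = 70/256 = 35/128

Answer: 35/128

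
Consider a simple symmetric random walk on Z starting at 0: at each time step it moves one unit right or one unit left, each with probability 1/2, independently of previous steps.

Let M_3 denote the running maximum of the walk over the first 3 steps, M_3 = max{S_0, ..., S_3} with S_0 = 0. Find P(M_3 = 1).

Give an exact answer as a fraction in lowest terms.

Answer: 3/8

Derivation:
Let M_3 = max(S_0,...,S_3). Use the reflection principle: for j ≥ 1, #{paths with M_3 ≥ j} = #{S_3 ≥ j} + #{S_3 ≥ j+1}.
By reflection, #{M_3 ≥ 1} = #{S_3 ≥ 1} + #{S_3 ≥ 2} = 4 + 1 = 5.
#{M_3 ≥ 2} = #{S_3 ≥ 2} + #{S_3 ≥ 3} = 1 + 1 = 2.
#{M_3 = 1} = 5 - 2 = 3.
P(M_3 = 1) = 3/8 = 3/8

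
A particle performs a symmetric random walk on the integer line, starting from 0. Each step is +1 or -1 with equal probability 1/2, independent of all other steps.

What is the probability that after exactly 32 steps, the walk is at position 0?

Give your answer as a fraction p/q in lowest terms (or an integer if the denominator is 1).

Answer: 300540195/2147483648

Derivation:
To return to 0 after 32 steps: need exactly 16 steps of +1 and 16 of -1.
Favorable paths: C(32,16) = 601080390
Total paths: 2^32 = 4294967296
P = 601080390/4294967296 = 300540195/2147483648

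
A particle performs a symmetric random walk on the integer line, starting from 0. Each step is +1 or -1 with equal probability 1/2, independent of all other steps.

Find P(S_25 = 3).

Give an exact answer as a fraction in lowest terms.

To reach position 3 after 25 steps: need 14 steps of +1 and 11 of -1.
Favorable paths: C(25,14) = 4457400
Total paths: 2^25 = 33554432
P = 4457400/33554432 = 557175/4194304

Answer: 557175/4194304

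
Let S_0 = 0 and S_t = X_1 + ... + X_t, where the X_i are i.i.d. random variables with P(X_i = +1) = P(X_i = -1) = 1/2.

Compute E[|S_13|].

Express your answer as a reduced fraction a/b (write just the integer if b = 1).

Answer: 3003/1024

Derivation:
S_13 takes values m ≡ 1 (mod 2) with |m| ≤ 13; P(S_13=m) = C(13,(13+m)/2)/2^13.
Total paths: 2^13 = 8192
Distribution: P(S=-13)=1/8192, P(S=-11)=13/8192, P(S=-9)=78/8192, P(S=-7)=286/8192, P(S=-5)=715/8192, P(S=-3)=1287/8192, P(S=-1)=1716/8192, P(S=1)=1716/8192, P(S=3)=1287/8192, P(S=5)=715/8192, P(S=7)=286/8192, P(S=9)=78/8192, P(S=11)=13/8192, P(S=13)=1/8192
E[|S_13|] = Σ_m |m|·P(S_13=m) = 24024/8192 = 3003/1024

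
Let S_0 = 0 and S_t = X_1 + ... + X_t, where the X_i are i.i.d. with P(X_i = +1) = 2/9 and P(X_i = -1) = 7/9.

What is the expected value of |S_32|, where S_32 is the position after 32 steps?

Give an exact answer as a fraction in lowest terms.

S_32 takes values m ≡ 0 (mod 2) with |m| ≤ 32; P(S_32=m) = C(32,(32+m)/2) · (2/9)^((32+m)/2) · (7/9)^((32-m)/2).
Distribution: P(S=-32)=1104427674243920646305299201/3433683820292512484657849089281, P(S=-30)=10097624450230131623362735552/3433683820292512484657849089281, P(S=-28)=44718051136733440046320686016/3433683820292512484657849089281, P(S=-26)=127765860390666971560916245760/3433683820292512484657849089281, P(S=-24)=264657853666381583947612223360/3433683820292512484657849089281, P(S=-22)=423452565866210534316179557376/3433683820292512484657849089281, P(S=-20)=60493223695172933473739936768/381520424476945831628649898809, P(S=-18)=64196890452020255931315851264/381520424476945831628649898809, P(S=-16)=57318652189303799938674867200/381520424476945831628649898809, P(S=-14)=131014062146980114145542553600/1144561273430837494885949696427, P(S=-12)=86094955125158360724213678080/1144561273430837494885949696427, P(S=-10)=49197117214376206128122101760/1144561273430837494885949696427, P(S=-8)=24598558607188103064061050880/1144561273430837494885949696427, P(S=-6)=10812553233928836511675187200/1144561273430837494885949696427, P(S=-4)=4192622682543834565751603200/1144561273430837494885949696427, P(S=-2)=479156878005009664657326080/381520424476945831628649898809, P(S=0)=145458337965806505342402560/381520424476945831628649898809, P(S=2)=39114847184082421604679680/381520424476945831628649898809, P(S=4)=27939176560058872574771200/1144561273430837494885949696427, P(S=6)=5881931907380815278899200/1144561273430837494885949696427, P(S=8)=1092358782799294266081280/1144561273430837494885949696427, P(S=10)=178344291069272533237760/1144561273430837494885949696427, P(S=12)=25477755867038933319680/1144561273430837494885949696427, P(S=14)=3164938617023469977600/1144561273430837494885949696427, P(S=16)=113033522036552499200/381520424476945831628649898809, P(S=18)=10334493443341942784/381520424476945831628649898809, P(S=20)=794961034103226368/381520424476945831628649898809, P(S=22)=454263448058986496/3433683820292512484657849089281, P(S=24)=23176706533621760/3433683820292512484657849089281, P(S=26)=913367745167360/3433683820292512484657849089281, P(S=28)=26096221290496/3433683820292512484657849089281, P(S=30)=481036337152/3433683820292512484657849089281, P(S=32)=4294967296/3433683820292512484657849089281
E[|S_32|] = Σ_m |m|·P(S_32=m) = 6782847067881970798114278837920/381520424476945831628649898809

Answer: 6782847067881970798114278837920/381520424476945831628649898809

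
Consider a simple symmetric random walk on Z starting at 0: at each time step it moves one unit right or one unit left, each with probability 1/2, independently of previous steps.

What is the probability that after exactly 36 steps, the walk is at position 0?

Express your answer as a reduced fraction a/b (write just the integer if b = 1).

To return to 0 after 36 steps: need exactly 18 steps of +1 and 18 of -1.
Favorable paths: C(36,18) = 9075135300
Total paths: 2^36 = 68719476736
P = 9075135300/68719476736 = 2268783825/17179869184

Answer: 2268783825/17179869184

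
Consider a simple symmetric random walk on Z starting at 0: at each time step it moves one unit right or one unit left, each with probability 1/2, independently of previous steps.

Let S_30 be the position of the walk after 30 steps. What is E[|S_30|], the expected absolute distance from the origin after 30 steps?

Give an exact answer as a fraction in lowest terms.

Answer: 145422675/33554432

Derivation:
S_30 takes values m ≡ 0 (mod 2) with |m| ≤ 30; P(S_30=m) = C(30,(30+m)/2)/2^30.
Total paths: 2^30 = 1073741824
Distribution: P(S=-30)=1/1073741824, P(S=-28)=30/1073741824, P(S=-26)=435/1073741824, P(S=-24)=4060/1073741824, P(S=-22)=27405/1073741824, P(S=-20)=142506/1073741824, P(S=-18)=593775/1073741824, P(S=-16)=2035800/1073741824, P(S=-14)=5852925/1073741824, P(S=-12)=14307150/1073741824, P(S=-10)=30045015/1073741824, P(S=-8)=54627300/1073741824, P(S=-6)=86493225/1073741824, P(S=-4)=119759850/1073741824, P(S=-2)=145422675/1073741824, P(S=0)=155117520/1073741824, P(S=2)=145422675/1073741824, P(S=4)=119759850/1073741824, P(S=6)=86493225/1073741824, P(S=8)=54627300/1073741824, P(S=10)=30045015/1073741824, P(S=12)=14307150/1073741824, P(S=14)=5852925/1073741824, P(S=16)=2035800/1073741824, P(S=18)=593775/1073741824, P(S=20)=142506/1073741824, P(S=22)=27405/1073741824, P(S=24)=4060/1073741824, P(S=26)=435/1073741824, P(S=28)=30/1073741824, P(S=30)=1/1073741824
E[|S_30|] = Σ_m |m|·P(S_30=m) = 4653525600/1073741824 = 145422675/33554432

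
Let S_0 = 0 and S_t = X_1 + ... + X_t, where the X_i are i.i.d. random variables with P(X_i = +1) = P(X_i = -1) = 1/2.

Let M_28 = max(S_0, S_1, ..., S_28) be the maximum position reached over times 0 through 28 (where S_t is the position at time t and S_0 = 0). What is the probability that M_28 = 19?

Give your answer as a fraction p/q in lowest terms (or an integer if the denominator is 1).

Answer: 20475/268435456

Derivation:
Let M_28 = max(S_0,...,S_28). Use the reflection principle: for j ≥ 1, #{paths with M_28 ≥ j} = #{S_28 ≥ j} + #{S_28 ≥ j+1}.
By reflection, #{M_28 ≥ 19} = #{S_28 ≥ 19} + #{S_28 ≥ 20} = 24158 + 24158 = 48316.
#{M_28 ≥ 20} = #{S_28 ≥ 20} + #{S_28 ≥ 21} = 24158 + 3683 = 27841.
#{M_28 = 19} = 48316 - 27841 = 20475.
P(M_28 = 19) = 20475/268435456 = 20475/268435456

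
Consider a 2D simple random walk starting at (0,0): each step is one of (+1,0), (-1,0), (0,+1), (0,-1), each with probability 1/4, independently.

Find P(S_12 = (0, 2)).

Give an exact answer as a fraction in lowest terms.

Answer: 9801/262144

Derivation:
Let h be the number of horizontal steps (so 12-h are vertical). To end at (0,2) need (h+0)/2 right-steps and ((12-h)+2)/2 up-steps.
Sum over h with 0 ≤ h ≤ 10, h ≡ 0 (mod 2), 12-h ≡ 0 (mod 2):
h=0: C(12,0)·C(0,0)·C(12,7) = 1·1·792 = 792
h=2: C(12,2)·C(2,1)·C(10,6) = 66·2·210 = 27720
h=4: C(12,4)·C(4,2)·C(8,5) = 495·6·56 = 166320
h=6: C(12,6)·C(6,3)·C(6,4) = 924·20·15 = 277200
h=8: C(12,8)·C(8,4)·C(4,3) = 495·70·4 = 138600
h=10: C(12,10)·C(10,5)·C(2,2) = 66·252·1 = 16632
Total favorable: 627264
Total paths: 4^12 = 16777216
P = 627264/16777216 = 9801/262144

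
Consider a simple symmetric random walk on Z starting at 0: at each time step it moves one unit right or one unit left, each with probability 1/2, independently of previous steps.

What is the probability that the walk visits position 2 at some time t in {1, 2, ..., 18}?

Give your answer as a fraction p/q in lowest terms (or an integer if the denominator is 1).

Answer: 84883/131072

Derivation:
Count via complement. Let g(t,s) = #length-t paths at position s with S_1..S_t all ≠ 2.
g(t,s) = g(t-1,s-1) + g(t-1,s+1) for s ≠ 2; g(t,2) = 0.
t=0: g(0,0)=1
t=1: g(1,-1)=1 g(1,1)=1
t=2: g(2,-2)=1 g(2,0)=2
t=3: g(3,-3)=1 g(3,-1)=3 g(3,1)=2
t=4: g(4,-4)=1 g(4,-2)=4 g(4,0)=5
t=5: g(5,-5)=1 g(5,-3)=5 g(5,-1)=9 g(5,1)=5
t=6: g(6,-6)=1 g(6,-4)=6 g(6,-2)=14 g(6,0)=14
t=7: g(7,-7)=1 g(7,-5)=7 g(7,-3)=20 g(7,-1)=28 g(7,1)=14
t=8: g(8,-8)=1 g(8,-6)=8 g(8,-4)=27 g(8,-2)=48 g(8,0)=42
t=9: g(9,-9)=1 g(9,-7)=9 g(9,-5)=35 g(9,-3)=75 g(9,-1)=90 g(9,1)=42
t=10: g(10,-10)=1 g(10,-8)=10 g(10,-6)=44 g(10,-4)=110 g(10,-2)=165 g(10,0)=132
t=11: g(11,-11)=1 g(11,-9)=11 g(11,-7)=54 g(11,-5)=154 g(11,-3)=275 g(11,-1)=297 g(11,1)=132
t=12: g(12,-12)=1 g(12,-10)=12 g(12,-8)=65 g(12,-6)=208 g(12,-4)=429 g(12,-2)=572 g(12,0)=429
t=13: g(13,-13)=1 g(13,-11)=13 g(13,-9)=77 g(13,-7)=273 g(13,-5)=637 g(13,-3)=1001 g(13,-1)=1001 g(13,1)=429
t=14: g(14,-14)=1 g(14,-12)=14 g(14,-10)=90 g(14,-8)=350 g(14,-6)=910 g(14,-4)=1638 g(14,-2)=2002 g(14,0)=1430
t=15: g(15,-15)=1 g(15,-13)=15 g(15,-11)=104 g(15,-9)=440 g(15,-7)=1260 g(15,-5)=2548 g(15,-3)=3640 g(15,-1)=3432 g(15,1)=1430
t=16: g(16,-16)=1 g(16,-14)=16 g(16,-12)=119 g(16,-10)=544 g(16,-8)=1700 g(16,-6)=3808 g(16,-4)=6188 g(16,-2)=7072 g(16,0)=4862
t=17: g(17,-17)=1 g(17,-15)=17 g(17,-13)=135 g(17,-11)=663 g(17,-9)=2244 g(17,-7)=5508 g(17,-5)=9996 g(17,-3)=13260 g(17,-1)=11934 g(17,1)=4862
t=18: g(18,-18)=1 g(18,-16)=18 g(18,-14)=152 g(18,-12)=798 g(18,-10)=2907 g(18,-8)=7752 g(18,-6)=15504 g(18,-4)=23256 g(18,-2)=25194 g(18,0)=16796
Paths never hitting 2: Σ_s g(18,s) = 92378
Paths hitting 2: 2^18 - 92378 = 169766
P = 169766/262144 = 84883/131072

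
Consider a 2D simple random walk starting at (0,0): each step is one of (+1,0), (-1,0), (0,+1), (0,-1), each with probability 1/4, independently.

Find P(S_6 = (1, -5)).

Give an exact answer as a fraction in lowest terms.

Let h be the number of horizontal steps (so 6-h are vertical). To end at (1,-5) need (h+1)/2 right-steps and ((6-h)-5)/2 up-steps.
Sum over h with 1 ≤ h ≤ 1, h ≡ 1 (mod 2), 6-h ≡ 1 (mod 2):
h=1: C(6,1)·C(1,1)·C(5,0) = 6·1·1 = 6
Total favorable: 6
Total paths: 4^6 = 4096
P = 6/4096 = 3/2048

Answer: 3/2048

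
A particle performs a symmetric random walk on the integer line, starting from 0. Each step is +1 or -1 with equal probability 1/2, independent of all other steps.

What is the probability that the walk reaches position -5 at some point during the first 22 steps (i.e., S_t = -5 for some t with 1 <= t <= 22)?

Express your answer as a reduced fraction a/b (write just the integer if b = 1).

Count via complement. Let g(t,s) = #length-t paths at position s with S_1..S_t all ≠ -5.
g(t,s) = g(t-1,s-1) + g(t-1,s+1) for s ≠ -5; g(t,-5) = 0.
t=0: g(0,0)=1
t=1: g(1,-1)=1 g(1,1)=1
t=2: g(2,-2)=1 g(2,0)=2 g(2,2)=1
t=3: g(3,-3)=1 g(3,-1)=3 g(3,1)=3 g(3,3)=1
t=4: g(4,-4)=1 g(4,-2)=4 g(4,0)=6 g(4,2)=4 g(4,4)=1
t=5: g(5,-3)=5 g(5,-1)=10 g(5,1)=10 g(5,3)=5 g(5,5)=1
t=6: g(6,-4)=5 g(6,-2)=15 g(6,0)=20 g(6,2)=15 g(6,4)=6 g(6,6)=1
t=7: g(7,-3)=20 g(7,-1)=35 g(7,1)=35 g(7,3)=21 g(7,5)=7 g(7,7)=1
t=8: g(8,-4)=20 g(8,-2)=55 g(8,0)=70 g(8,2)=56 g(8,4)=28 g(8,6)=8 g(8,8)=1
t=9: g(9,-3)=75 g(9,-1)=125 g(9,1)=126 g(9,3)=84 g(9,5)=36 g(9,7)=9 g(9,9)=1
t=10: g(10,-4)=75 g(10,-2)=200 g(10,0)=251 g(10,2)=210 g(10,4)=120 g(10,6)=45 g(10,8)=10 g(10,10)=1
t=11: g(11,-3)=275 g(11,-1)=451 g(11,1)=461 g(11,3)=330 g(11,5)=165 g(11,7)=55 g(11,9)=11 g(11,11)=1
t=12: g(12,-4)=275 g(12,-2)=726 g(12,0)=912 g(12,2)=791 g(12,4)=495 g(12,6)=220 g(12,8)=66 g(12,10)=12 g(12,12)=1
t=13: g(13,-3)=1001 g(13,-1)=1638 g(13,1)=1703 g(13,3)=1286 g(13,5)=715 g(13,7)=286 g(13,9)=78 g(13,11)=13 g(13,13)=1
t=14: g(14,-4)=1001 g(14,-2)=2639 g(14,0)=3341 g(14,2)=2989 g(14,4)=2001 g(14,6)=1001 g(14,8)=364 g(14,10)=91 g(14,12)=14 g(14,14)=1
t=15: g(15,-3)=3640 g(15,-1)=5980 g(15,1)=6330 g(15,3)=4990 g(15,5)=3002 g(15,7)=1365 g(15,9)=455 g(15,11)=105 g(15,13)=15 g(15,15)=1
t=16: g(16,-4)=3640 g(16,-2)=9620 g(16,0)=12310 g(16,2)=11320 g(16,4)=7992 g(16,6)=4367 g(16,8)=1820 g(16,10)=560 g(16,12)=120 g(16,14)=16 g(16,16)=1
t=17: g(17,-3)=13260 g(17,-1)=21930 g(17,1)=23630 g(17,3)=19312 g(17,5)=12359 g(17,7)=6187 g(17,9)=2380 g(17,11)=680 g(17,13)=136 g(17,15)=17 g(17,17)=1
t=18: g(18,-4)=13260 g(18,-2)=35190 g(18,0)=45560 g(18,2)=42942 g(18,4)=31671 g(18,6)=18546 g(18,8)=8567 g(18,10)=3060 g(18,12)=816 g(18,14)=153 g(18,16)=18 g(18,18)=1
t=19: g(19,-3)=48450 g(19,-1)=80750 g(19,1)=88502 g(19,3)=74613 g(19,5)=50217 g(19,7)=27113 g(19,9)=11627 g(19,11)=3876 g(19,13)=969 g(19,15)=171 g(19,17)=19 g(19,19)=1
t=20: g(20,-4)=48450 g(20,-2)=129200 g(20,0)=169252 g(20,2)=163115 g(20,4)=124830 g(20,6)=77330 g(20,8)=38740 g(20,10)=15503 g(20,12)=4845 g(20,14)=1140 g(20,16)=190 g(20,18)=20 g(20,20)=1
t=21: g(21,-3)=177650 g(21,-1)=298452 g(21,1)=332367 g(21,3)=287945 g(21,5)=202160 g(21,7)=116070 g(21,9)=54243 g(21,11)=20348 g(21,13)=5985 g(21,15)=1330 g(21,17)=210 g(21,19)=21 g(21,21)=1
t=22: g(22,-4)=177650 g(22,-2)=476102 g(22,0)=630819 g(22,2)=620312 g(22,4)=490105 g(22,6)=318230 g(22,8)=170313 g(22,10)=74591 g(22,12)=26333 g(22,14)=7315 g(22,16)=1540 g(22,18)=231 g(22,20)=22 g(22,22)=1
Paths never hitting -5: Σ_s g(22,s) = 2993564
Paths hitting -5: 2^22 - 2993564 = 1200740
P = 1200740/4194304 = 300185/1048576

Answer: 300185/1048576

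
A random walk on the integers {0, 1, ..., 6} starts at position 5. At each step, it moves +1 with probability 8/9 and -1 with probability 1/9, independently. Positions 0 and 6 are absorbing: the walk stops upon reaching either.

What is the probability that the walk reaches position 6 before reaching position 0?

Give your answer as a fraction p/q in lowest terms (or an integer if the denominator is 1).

Answer: 37448/37449

Derivation:
Biased walk: p = 8/9, q = 1/9, r = q/p = 1/8
Gambler's ruin: P(hit 6 before 0 | start at 5) = (1 - r^a)/(1 - r^N)
r^5 = 1/32768; r^6 = 1/262144
P = (1 - 1/32768) / (1 - 1/262144) = 32767/32768 / 262143/262144 = 37448/37449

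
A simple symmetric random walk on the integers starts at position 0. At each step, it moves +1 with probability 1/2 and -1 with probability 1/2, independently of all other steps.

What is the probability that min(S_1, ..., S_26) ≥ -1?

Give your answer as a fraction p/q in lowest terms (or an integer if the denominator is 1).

Answer: 5014575/16777216

Derivation:
Let f(t,s) = #length-t paths at position s with S_1..S_t all ≥ -1.
f(t,s) = f(t-1,s-1) + f(t-1,s+1) for s ≥ -1; f(t,s) = 0 for s < -1.
t=0: f(0,0)=1
t=1: f(1,-1)=1 f(1,1)=1
t=2: f(2,0)=2 f(2,2)=1
t=3: f(3,-1)=2 f(3,1)=3 f(3,3)=1
t=4: f(4,0)=5 f(4,2)=4 f(4,4)=1
t=5: f(5,-1)=5 f(5,1)=9 f(5,3)=5 f(5,5)=1
t=6: f(6,0)=14 f(6,2)=14 f(6,4)=6 f(6,6)=1
t=7: f(7,-1)=14 f(7,1)=28 f(7,3)=20 f(7,5)=7 f(7,7)=1
t=8: f(8,0)=42 f(8,2)=48 f(8,4)=27 f(8,6)=8 f(8,8)=1
t=9: f(9,-1)=42 f(9,1)=90 f(9,3)=75 f(9,5)=35 f(9,7)=9 f(9,9)=1
t=10: f(10,0)=132 f(10,2)=165 f(10,4)=110 f(10,6)=44 f(10,8)=10 f(10,10)=1
t=11: f(11,-1)=132 f(11,1)=297 f(11,3)=275 f(11,5)=154 f(11,7)=54 f(11,9)=11 f(11,11)=1
t=12: f(12,0)=429 f(12,2)=572 f(12,4)=429 f(12,6)=208 f(12,8)=65 f(12,10)=12 f(12,12)=1
t=13: f(13,-1)=429 f(13,1)=1001 f(13,3)=1001 f(13,5)=637 f(13,7)=273 f(13,9)=77 f(13,11)=13 f(13,13)=1
t=14: f(14,0)=1430 f(14,2)=2002 f(14,4)=1638 f(14,6)=910 f(14,8)=350 f(14,10)=90 f(14,12)=14 f(14,14)=1
t=15: f(15,-1)=1430 f(15,1)=3432 f(15,3)=3640 f(15,5)=2548 f(15,7)=1260 f(15,9)=440 f(15,11)=104 f(15,13)=15 f(15,15)=1
t=16: f(16,0)=4862 f(16,2)=7072 f(16,4)=6188 f(16,6)=3808 f(16,8)=1700 f(16,10)=544 f(16,12)=119 f(16,14)=16 f(16,16)=1
t=17: f(17,-1)=4862 f(17,1)=11934 f(17,3)=13260 f(17,5)=9996 f(17,7)=5508 f(17,9)=2244 f(17,11)=663 f(17,13)=135 f(17,15)=17 f(17,17)=1
t=18: f(18,0)=16796 f(18,2)=25194 f(18,4)=23256 f(18,6)=15504 f(18,8)=7752 f(18,10)=2907 f(18,12)=798 f(18,14)=152 f(18,16)=18 f(18,18)=1
t=19: f(19,-1)=16796 f(19,1)=41990 f(19,3)=48450 f(19,5)=38760 f(19,7)=23256 f(19,9)=10659 f(19,11)=3705 f(19,13)=950 f(19,15)=170 f(19,17)=19 f(19,19)=1
t=20: f(20,0)=58786 f(20,2)=90440 f(20,4)=87210 f(20,6)=62016 f(20,8)=33915 f(20,10)=14364 f(20,12)=4655 f(20,14)=1120 f(20,16)=189 f(20,18)=20 f(20,20)=1
t=21: f(21,-1)=58786 f(21,1)=149226 f(21,3)=177650 f(21,5)=149226 f(21,7)=95931 f(21,9)=48279 f(21,11)=19019 f(21,13)=5775 f(21,15)=1309 f(21,17)=209 f(21,19)=21 f(21,21)=1
t=22: f(22,0)=208012 f(22,2)=326876 f(22,4)=326876 f(22,6)=245157 f(22,8)=144210 f(22,10)=67298 f(22,12)=24794 f(22,14)=7084 f(22,16)=1518 f(22,18)=230 f(22,20)=22 f(22,22)=1
t=23: f(23,-1)=208012 f(23,1)=534888 f(23,3)=653752 f(23,5)=572033 f(23,7)=389367 f(23,9)=211508 f(23,11)=92092 f(23,13)=31878 f(23,15)=8602 f(23,17)=1748 f(23,19)=252 f(23,21)=23 f(23,23)=1
t=24: f(24,0)=742900 f(24,2)=1188640 f(24,4)=1225785 f(24,6)=961400 f(24,8)=600875 f(24,10)=303600 f(24,12)=123970 f(24,14)=40480 f(24,16)=10350 f(24,18)=2000 f(24,20)=275 f(24,22)=24 f(24,24)=1
t=25: f(25,-1)=742900 f(25,1)=1931540 f(25,3)=2414425 f(25,5)=2187185 f(25,7)=1562275 f(25,9)=904475 f(25,11)=427570 f(25,13)=164450 f(25,15)=50830 f(25,17)=12350 f(25,19)=2275 f(25,21)=299 f(25,23)=25 f(25,25)=1
t=26: f(26,0)=2674440 f(26,2)=4345965 f(26,4)=4601610 f(26,6)=3749460 f(26,8)=2466750 f(26,10)=1332045 f(26,12)=592020 f(26,14)=215280 f(26,16)=63180 f(26,18)=14625 f(26,20)=2574 f(26,22)=324 f(26,24)=26 f(26,26)=1
Σ_s f(26,s) = 20058300
P = 20058300/67108864 = 5014575/16777216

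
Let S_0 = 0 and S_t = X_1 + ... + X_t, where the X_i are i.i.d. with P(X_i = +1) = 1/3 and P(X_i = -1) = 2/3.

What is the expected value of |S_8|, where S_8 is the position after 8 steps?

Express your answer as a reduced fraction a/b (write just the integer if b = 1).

Answer: 20392/6561

Derivation:
S_8 takes values m ≡ 0 (mod 2) with |m| ≤ 8; P(S_8=m) = C(8,(8+m)/2) · (1/3)^((8+m)/2) · (2/3)^((8-m)/2).
Distribution: P(S=-8)=256/6561, P(S=-6)=1024/6561, P(S=-4)=1792/6561, P(S=-2)=1792/6561, P(S=0)=1120/6561, P(S=2)=448/6561, P(S=4)=112/6561, P(S=6)=16/6561, P(S=8)=1/6561
E[|S_8|] = Σ_m |m|·P(S_8=m) = 20392/6561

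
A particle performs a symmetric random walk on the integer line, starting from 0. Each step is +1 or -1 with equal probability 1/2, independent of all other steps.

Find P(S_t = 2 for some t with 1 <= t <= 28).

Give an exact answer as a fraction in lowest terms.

Count via complement. Let g(t,s) = #length-t paths at position s with S_1..S_t all ≠ 2.
g(t,s) = g(t-1,s-1) + g(t-1,s+1) for s ≠ 2; g(t,2) = 0.
t=0: g(0,0)=1
t=1: g(1,-1)=1 g(1,1)=1
t=2: g(2,-2)=1 g(2,0)=2
t=3: g(3,-3)=1 g(3,-1)=3 g(3,1)=2
t=4: g(4,-4)=1 g(4,-2)=4 g(4,0)=5
t=5: g(5,-5)=1 g(5,-3)=5 g(5,-1)=9 g(5,1)=5
t=6: g(6,-6)=1 g(6,-4)=6 g(6,-2)=14 g(6,0)=14
t=7: g(7,-7)=1 g(7,-5)=7 g(7,-3)=20 g(7,-1)=28 g(7,1)=14
t=8: g(8,-8)=1 g(8,-6)=8 g(8,-4)=27 g(8,-2)=48 g(8,0)=42
t=9: g(9,-9)=1 g(9,-7)=9 g(9,-5)=35 g(9,-3)=75 g(9,-1)=90 g(9,1)=42
t=10: g(10,-10)=1 g(10,-8)=10 g(10,-6)=44 g(10,-4)=110 g(10,-2)=165 g(10,0)=132
t=11: g(11,-11)=1 g(11,-9)=11 g(11,-7)=54 g(11,-5)=154 g(11,-3)=275 g(11,-1)=297 g(11,1)=132
t=12: g(12,-12)=1 g(12,-10)=12 g(12,-8)=65 g(12,-6)=208 g(12,-4)=429 g(12,-2)=572 g(12,0)=429
t=13: g(13,-13)=1 g(13,-11)=13 g(13,-9)=77 g(13,-7)=273 g(13,-5)=637 g(13,-3)=1001 g(13,-1)=1001 g(13,1)=429
t=14: g(14,-14)=1 g(14,-12)=14 g(14,-10)=90 g(14,-8)=350 g(14,-6)=910 g(14,-4)=1638 g(14,-2)=2002 g(14,0)=1430
t=15: g(15,-15)=1 g(15,-13)=15 g(15,-11)=104 g(15,-9)=440 g(15,-7)=1260 g(15,-5)=2548 g(15,-3)=3640 g(15,-1)=3432 g(15,1)=1430
t=16: g(16,-16)=1 g(16,-14)=16 g(16,-12)=119 g(16,-10)=544 g(16,-8)=1700 g(16,-6)=3808 g(16,-4)=6188 g(16,-2)=7072 g(16,0)=4862
t=17: g(17,-17)=1 g(17,-15)=17 g(17,-13)=135 g(17,-11)=663 g(17,-9)=2244 g(17,-7)=5508 g(17,-5)=9996 g(17,-3)=13260 g(17,-1)=11934 g(17,1)=4862
t=18: g(18,-18)=1 g(18,-16)=18 g(18,-14)=152 g(18,-12)=798 g(18,-10)=2907 g(18,-8)=7752 g(18,-6)=15504 g(18,-4)=23256 g(18,-2)=25194 g(18,0)=16796
t=19: g(19,-19)=1 g(19,-17)=19 g(19,-15)=170 g(19,-13)=950 g(19,-11)=3705 g(19,-9)=10659 g(19,-7)=23256 g(19,-5)=38760 g(19,-3)=48450 g(19,-1)=41990 g(19,1)=16796
t=20: g(20,-20)=1 g(20,-18)=20 g(20,-16)=189 g(20,-14)=1120 g(20,-12)=4655 g(20,-10)=14364 g(20,-8)=33915 g(20,-6)=62016 g(20,-4)=87210 g(20,-2)=90440 g(20,0)=58786
t=21: g(21,-21)=1 g(21,-19)=21 g(21,-17)=209 g(21,-15)=1309 g(21,-13)=5775 g(21,-11)=19019 g(21,-9)=48279 g(21,-7)=95931 g(21,-5)=149226 g(21,-3)=177650 g(21,-1)=149226 g(21,1)=58786
t=22: g(22,-22)=1 g(22,-20)=22 g(22,-18)=230 g(22,-16)=1518 g(22,-14)=7084 g(22,-12)=24794 g(22,-10)=67298 g(22,-8)=144210 g(22,-6)=245157 g(22,-4)=326876 g(22,-2)=326876 g(22,0)=208012
t=23: g(23,-23)=1 g(23,-21)=23 g(23,-19)=252 g(23,-17)=1748 g(23,-15)=8602 g(23,-13)=31878 g(23,-11)=92092 g(23,-9)=211508 g(23,-7)=389367 g(23,-5)=572033 g(23,-3)=653752 g(23,-1)=534888 g(23,1)=208012
t=24: g(24,-24)=1 g(24,-22)=24 g(24,-20)=275 g(24,-18)=2000 g(24,-16)=10350 g(24,-14)=40480 g(24,-12)=123970 g(24,-10)=303600 g(24,-8)=600875 g(24,-6)=961400 g(24,-4)=1225785 g(24,-2)=1188640 g(24,0)=742900
t=25: g(25,-25)=1 g(25,-23)=25 g(25,-21)=299 g(25,-19)=2275 g(25,-17)=12350 g(25,-15)=50830 g(25,-13)=164450 g(25,-11)=427570 g(25,-9)=904475 g(25,-7)=1562275 g(25,-5)=2187185 g(25,-3)=2414425 g(25,-1)=1931540 g(25,1)=742900
t=26: g(26,-26)=1 g(26,-24)=26 g(26,-22)=324 g(26,-20)=2574 g(26,-18)=14625 g(26,-16)=63180 g(26,-14)=215280 g(26,-12)=592020 g(26,-10)=1332045 g(26,-8)=2466750 g(26,-6)=3749460 g(26,-4)=4601610 g(26,-2)=4345965 g(26,0)=2674440
t=27: g(27,-27)=1 g(27,-25)=27 g(27,-23)=350 g(27,-21)=2898 g(27,-19)=17199 g(27,-17)=77805 g(27,-15)=278460 g(27,-13)=807300 g(27,-11)=1924065 g(27,-9)=3798795 g(27,-7)=6216210 g(27,-5)=8351070 g(27,-3)=8947575 g(27,-1)=7020405 g(27,1)=2674440
t=28: g(28,-28)=1 g(28,-26)=28 g(28,-24)=377 g(28,-22)=3248 g(28,-20)=20097 g(28,-18)=95004 g(28,-16)=356265 g(28,-14)=1085760 g(28,-12)=2731365 g(28,-10)=5722860 g(28,-8)=10015005 g(28,-6)=14567280 g(28,-4)=17298645 g(28,-2)=15967980 g(28,0)=9694845
Paths never hitting 2: Σ_s g(28,s) = 77558760
Paths hitting 2: 2^28 - 77558760 = 190876696
P = 190876696/268435456 = 23859587/33554432

Answer: 23859587/33554432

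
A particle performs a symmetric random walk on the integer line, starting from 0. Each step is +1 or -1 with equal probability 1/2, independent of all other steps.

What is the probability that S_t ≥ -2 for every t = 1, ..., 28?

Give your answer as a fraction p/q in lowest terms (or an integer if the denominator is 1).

Let f(t,s) = #length-t paths at position s with S_1..S_t all ≥ -2.
f(t,s) = f(t-1,s-1) + f(t-1,s+1) for s ≥ -2; f(t,s) = 0 for s < -2.
t=0: f(0,0)=1
t=1: f(1,-1)=1 f(1,1)=1
t=2: f(2,-2)=1 f(2,0)=2 f(2,2)=1
t=3: f(3,-1)=3 f(3,1)=3 f(3,3)=1
t=4: f(4,-2)=3 f(4,0)=6 f(4,2)=4 f(4,4)=1
t=5: f(5,-1)=9 f(5,1)=10 f(5,3)=5 f(5,5)=1
t=6: f(6,-2)=9 f(6,0)=19 f(6,2)=15 f(6,4)=6 f(6,6)=1
t=7: f(7,-1)=28 f(7,1)=34 f(7,3)=21 f(7,5)=7 f(7,7)=1
t=8: f(8,-2)=28 f(8,0)=62 f(8,2)=55 f(8,4)=28 f(8,6)=8 f(8,8)=1
t=9: f(9,-1)=90 f(9,1)=117 f(9,3)=83 f(9,5)=36 f(9,7)=9 f(9,9)=1
t=10: f(10,-2)=90 f(10,0)=207 f(10,2)=200 f(10,4)=119 f(10,6)=45 f(10,8)=10 f(10,10)=1
t=11: f(11,-1)=297 f(11,1)=407 f(11,3)=319 f(11,5)=164 f(11,7)=55 f(11,9)=11 f(11,11)=1
t=12: f(12,-2)=297 f(12,0)=704 f(12,2)=726 f(12,4)=483 f(12,6)=219 f(12,8)=66 f(12,10)=12 f(12,12)=1
t=13: f(13,-1)=1001 f(13,1)=1430 f(13,3)=1209 f(13,5)=702 f(13,7)=285 f(13,9)=78 f(13,11)=13 f(13,13)=1
t=14: f(14,-2)=1001 f(14,0)=2431 f(14,2)=2639 f(14,4)=1911 f(14,6)=987 f(14,8)=363 f(14,10)=91 f(14,12)=14 f(14,14)=1
t=15: f(15,-1)=3432 f(15,1)=5070 f(15,3)=4550 f(15,5)=2898 f(15,7)=1350 f(15,9)=454 f(15,11)=105 f(15,13)=15 f(15,15)=1
t=16: f(16,-2)=3432 f(16,0)=8502 f(16,2)=9620 f(16,4)=7448 f(16,6)=4248 f(16,8)=1804 f(16,10)=559 f(16,12)=120 f(16,14)=16 f(16,16)=1
t=17: f(17,-1)=11934 f(17,1)=18122 f(17,3)=17068 f(17,5)=11696 f(17,7)=6052 f(17,9)=2363 f(17,11)=679 f(17,13)=136 f(17,15)=17 f(17,17)=1
t=18: f(18,-2)=11934 f(18,0)=30056 f(18,2)=35190 f(18,4)=28764 f(18,6)=17748 f(18,8)=8415 f(18,10)=3042 f(18,12)=815 f(18,14)=153 f(18,16)=18 f(18,18)=1
t=19: f(19,-1)=41990 f(19,1)=65246 f(19,3)=63954 f(19,5)=46512 f(19,7)=26163 f(19,9)=11457 f(19,11)=3857 f(19,13)=968 f(19,15)=171 f(19,17)=19 f(19,19)=1
t=20: f(20,-2)=41990 f(20,0)=107236 f(20,2)=129200 f(20,4)=110466 f(20,6)=72675 f(20,8)=37620 f(20,10)=15314 f(20,12)=4825 f(20,14)=1139 f(20,16)=190 f(20,18)=20 f(20,20)=1
t=21: f(21,-1)=149226 f(21,1)=236436 f(21,3)=239666 f(21,5)=183141 f(21,7)=110295 f(21,9)=52934 f(21,11)=20139 f(21,13)=5964 f(21,15)=1329 f(21,17)=210 f(21,19)=21 f(21,21)=1
t=22: f(22,-2)=149226 f(22,0)=385662 f(22,2)=476102 f(22,4)=422807 f(22,6)=293436 f(22,8)=163229 f(22,10)=73073 f(22,12)=26103 f(22,14)=7293 f(22,16)=1539 f(22,18)=231 f(22,20)=22 f(22,22)=1
t=23: f(23,-1)=534888 f(23,1)=861764 f(23,3)=898909 f(23,5)=716243 f(23,7)=456665 f(23,9)=236302 f(23,11)=99176 f(23,13)=33396 f(23,15)=8832 f(23,17)=1770 f(23,19)=253 f(23,21)=23 f(23,23)=1
t=24: f(24,-2)=534888 f(24,0)=1396652 f(24,2)=1760673 f(24,4)=1615152 f(24,6)=1172908 f(24,8)=692967 f(24,10)=335478 f(24,12)=132572 f(24,14)=42228 f(24,16)=10602 f(24,18)=2023 f(24,20)=276 f(24,22)=24 f(24,24)=1
t=25: f(25,-1)=1931540 f(25,1)=3157325 f(25,3)=3375825 f(25,5)=2788060 f(25,7)=1865875 f(25,9)=1028445 f(25,11)=468050 f(25,13)=174800 f(25,15)=52830 f(25,17)=12625 f(25,19)=2299 f(25,21)=300 f(25,23)=25 f(25,25)=1
t=26: f(26,-2)=1931540 f(26,0)=5088865 f(26,2)=6533150 f(26,4)=6163885 f(26,6)=4653935 f(26,8)=2894320 f(26,10)=1496495 f(26,12)=642850 f(26,14)=227630 f(26,16)=65455 f(26,18)=14924 f(26,20)=2599 f(26,22)=325 f(26,24)=26 f(26,26)=1
t=27: f(27,-1)=7020405 f(27,1)=11622015 f(27,3)=12697035 f(27,5)=10817820 f(27,7)=7548255 f(27,9)=4390815 f(27,11)=2139345 f(27,13)=870480 f(27,15)=293085 f(27,17)=80379 f(27,19)=17523 f(27,21)=2924 f(27,23)=351 f(27,25)=27 f(27,27)=1
t=28: f(28,-2)=7020405 f(28,0)=18642420 f(28,2)=24319050 f(28,4)=23514855 f(28,6)=18366075 f(28,8)=11939070 f(28,10)=6530160 f(28,12)=3009825 f(28,14)=1163565 f(28,16)=373464 f(28,18)=97902 f(28,20)=20447 f(28,22)=3275 f(28,24)=378 f(28,26)=28 f(28,28)=1
Σ_s f(28,s) = 115000920
P = 115000920/268435456 = 14375115/33554432

Answer: 14375115/33554432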